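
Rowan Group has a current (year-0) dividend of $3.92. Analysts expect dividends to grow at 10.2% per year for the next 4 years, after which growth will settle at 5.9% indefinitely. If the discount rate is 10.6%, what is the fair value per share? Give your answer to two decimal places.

Two-stage DDM. Project D₁…D_4 at 0.102, terminal growth 0.059, discount at r = 0.106.
D_1 = 4.3198
D_2 = 4.7605
D_3 = 5.2460
D_4 = 5.7811
Terminal value at t=4: TV = D_5/(r−g) = 6.1222/(0.106−0.059) = 130.2598
P₀ = 4.3198/(1+0.106)^1 + 4.7605/(1+0.106)^2 + 5.2460/(1+0.106)^3 + 5.7811/(1+0.106)^4 + 130.2598/(1+0.106)^4 = 102.5930

$102.59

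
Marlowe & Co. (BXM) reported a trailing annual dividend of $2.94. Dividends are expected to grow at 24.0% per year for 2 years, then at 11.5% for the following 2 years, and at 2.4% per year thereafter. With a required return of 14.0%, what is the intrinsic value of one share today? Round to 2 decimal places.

$42.78

Three-stage DDM. Project D₁…D_4; terminal Gordon value at t=4 with g = 0.024; discount at r = 0.14.
D_1 = 3.6456
D_2 = 4.5205
D_3 = 5.0404
D_4 = 5.6201
TV_4 = 5.7549/(0.14−0.024) = 49.6115
P₀ = Σ Dₜ/(1+r)ᵗ + TV_4/(1+r)^4 = 42.7800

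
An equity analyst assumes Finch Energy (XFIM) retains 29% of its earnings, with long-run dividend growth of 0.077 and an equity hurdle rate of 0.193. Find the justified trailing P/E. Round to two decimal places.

Payout ratio b = 1 − 0.29 = 0.71.
Justified trailing P/E = b(1+g)/(r−g) = 0.71×(1+0.077)/(0.193−0.077) = 6.5920

6.59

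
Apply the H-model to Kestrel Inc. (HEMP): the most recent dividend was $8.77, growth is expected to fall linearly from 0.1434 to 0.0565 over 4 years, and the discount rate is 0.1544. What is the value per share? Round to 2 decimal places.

$110.21

H-model: P₀ = D₀[(1+g_L) + H(g_S−g_L)]/(r−g_L), with H = 4/2 = 2.
P₀ = 8.77 × [(1+0.0565) + 2×(0.1434−0.0565)] / (0.1544−0.0565)
   = 8.77 × 1.2303 / 0.0979 = 110.2118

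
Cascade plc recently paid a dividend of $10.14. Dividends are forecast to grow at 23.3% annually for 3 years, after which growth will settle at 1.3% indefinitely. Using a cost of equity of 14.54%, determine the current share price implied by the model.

$132.09

Two-stage DDM. Project D₁…D_3 at 0.233, terminal growth 0.013, discount at r = 0.1454.
D_1 = 12.5026
D_2 = 15.4157
D_3 = 19.0076
Terminal value at t=3: TV = D_4/(r−g) = 19.2547/(0.1454−0.013) = 145.4282
P₀ = 12.5026/(1+0.1454)^1 + 15.4157/(1+0.1454)^2 + 19.0076/(1+0.1454)^3 + 145.4282/(1+0.1454)^3 = 132.0929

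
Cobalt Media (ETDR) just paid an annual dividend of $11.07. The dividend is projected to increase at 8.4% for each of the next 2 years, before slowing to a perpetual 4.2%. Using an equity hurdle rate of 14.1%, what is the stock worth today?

Two-stage DDM. Project D₁…D_2 at 0.084, terminal growth 0.042, discount at r = 0.141.
D_1 = 11.9999
D_2 = 13.0079
Terminal value at t=2: TV = D_3/(r−g) = 13.5542/(0.141−0.042) = 136.9111
P₀ = 11.9999/(1+0.141)^1 + 13.0079/(1+0.141)^2 + 136.9111/(1+0.141)^2 = 125.6727

$125.67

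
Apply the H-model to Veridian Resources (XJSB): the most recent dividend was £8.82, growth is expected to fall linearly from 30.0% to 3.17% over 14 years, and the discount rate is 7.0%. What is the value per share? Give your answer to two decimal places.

H-model: P₀ = D₀[(1+g_L) + H(g_S−g_L)]/(r−g_L), with H = 14/2 = 7.
P₀ = 8.82 × [(1+0.0317) + 7×(0.3−0.0317)] / (0.07−0.0317)
   = 8.82 × 2.9098 / 0.0383 = 670.0897

£670.09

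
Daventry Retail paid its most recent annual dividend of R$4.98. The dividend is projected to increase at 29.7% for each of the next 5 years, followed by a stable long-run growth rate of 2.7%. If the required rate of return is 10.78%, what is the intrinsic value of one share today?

Two-stage DDM. Project D₁…D_5 at 0.297, terminal growth 0.027, discount at r = 0.1078.
D_1 = 6.4591
D_2 = 8.3774
D_3 = 10.8655
D_4 = 14.0925
D_5 = 18.2780
Terminal value at t=5: TV = D_6/(r−g) = 18.7715/(0.1078−0.027) = 232.3209
P₀ = 6.4591/(1+0.1078)^1 + 8.3774/(1+0.1078)^2 + 10.8655/(1+0.1078)^3 + 14.0925/(1+0.1078)^4 + 18.2780/(1+0.1078)^5 + 232.3209/(1+0.1078)^5 = 180.2070

R$180.21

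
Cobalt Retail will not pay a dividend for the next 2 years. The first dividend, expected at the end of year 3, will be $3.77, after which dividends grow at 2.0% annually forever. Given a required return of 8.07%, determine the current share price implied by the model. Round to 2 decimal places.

Deferred-dividend DDM. At t=2 the remaining stream is a growing perpetuity with first payment D_3 = 3.77.
V_2 = D_3/(r−g) = 3.77/(0.0807−0.02) = 62.1087
P₀ = V_2/(1+r)^2 = 62.1087/(1+0.0807)^2 = 53.1793

$53.18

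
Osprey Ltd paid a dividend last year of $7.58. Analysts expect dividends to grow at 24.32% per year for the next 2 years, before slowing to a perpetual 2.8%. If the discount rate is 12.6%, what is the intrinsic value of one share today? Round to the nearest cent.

Two-stage DDM. Project D₁…D_2 at 0.2432, terminal growth 0.028, discount at r = 0.126.
D_1 = 9.4235
D_2 = 11.7152
Terminal value at t=2: TV = D_3/(r−g) = 12.0433/(0.126−0.028) = 122.8905
P₀ = 9.4235/(1+0.126)^1 + 11.7152/(1+0.126)^2 + 122.8905/(1+0.126)^2 = 114.5353

$114.54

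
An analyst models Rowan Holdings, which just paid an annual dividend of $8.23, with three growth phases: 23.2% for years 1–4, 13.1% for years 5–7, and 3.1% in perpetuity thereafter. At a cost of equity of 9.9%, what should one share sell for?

$300.25

Three-stage DDM. Project D₁…D_7; terminal Gordon value at t=7 with g = 0.031; discount at r = 0.099.
D_1 = 10.1394
D_2 = 12.4917
D_3 = 15.3898
D_4 = 18.9602
D_5 = 21.4440
D_6 = 24.2531
D_7 = 27.4303
TV_7 = 28.2806/(0.099−0.031) = 415.8917
P₀ = Σ Dₜ/(1+r)ᵗ + TV_7/(1+r)^7 = 300.2480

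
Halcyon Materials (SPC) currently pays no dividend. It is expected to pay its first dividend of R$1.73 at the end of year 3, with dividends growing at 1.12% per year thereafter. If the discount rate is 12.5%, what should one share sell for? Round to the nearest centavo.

Deferred-dividend DDM. At t=2 the remaining stream is a growing perpetuity with first payment D_3 = 1.73.
V_2 = D_3/(r−g) = 1.73/(0.125−0.0112) = 15.2021
P₀ = V_2/(1+r)^2 = 15.2021/(1+0.125)^2 = 12.0115

R$12.01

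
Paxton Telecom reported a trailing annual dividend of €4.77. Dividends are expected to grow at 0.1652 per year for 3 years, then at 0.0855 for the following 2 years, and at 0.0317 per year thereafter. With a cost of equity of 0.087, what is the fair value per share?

€137.51

Three-stage DDM. Project D₁…D_5; terminal Gordon value at t=5 with g = 0.0317; discount at r = 0.087.
D_1 = 5.5580
D_2 = 6.4762
D_3 = 7.5461
D_4 = 8.1912
D_5 = 8.8916
TV_5 = 9.1735/(0.087−0.0317) = 165.8852
P₀ = Σ Dₜ/(1+r)ᵗ + TV_5/(1+r)^5 = 137.5058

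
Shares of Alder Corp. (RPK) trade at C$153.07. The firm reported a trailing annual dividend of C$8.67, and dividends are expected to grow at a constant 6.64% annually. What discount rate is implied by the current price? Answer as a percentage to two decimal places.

12.68%

Rearranging the constant-growth DDM: r = D₁/P₀ + g.
D₁ = 8.67 × (1 + 0.0664) = 9.2457.
r = 9.2457 / 153.07 + 0.0664 = 0.06040 + 0.0664 = 0.12680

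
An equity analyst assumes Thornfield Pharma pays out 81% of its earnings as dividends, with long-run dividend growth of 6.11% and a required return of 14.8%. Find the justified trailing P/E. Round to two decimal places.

9.89

Justified trailing P/E = b(1+g)/(r−g) = 0.81×(1+0.0611)/(0.148−0.0611) = 9.8906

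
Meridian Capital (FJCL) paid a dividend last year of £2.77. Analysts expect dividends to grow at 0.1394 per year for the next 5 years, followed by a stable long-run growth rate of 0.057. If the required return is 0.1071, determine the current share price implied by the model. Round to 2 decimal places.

£82.59

Two-stage DDM. Project D₁…D_5 at 0.1394, terminal growth 0.057, discount at r = 0.1071.
D_1 = 3.1561
D_2 = 3.5961
D_3 = 4.0974
D_4 = 4.6686
D_5 = 5.3194
Terminal value at t=5: TV = D_6/(r−g) = 5.6226/(0.1071−0.057) = 112.2272
P₀ = 3.1561/(1+0.1071)^1 + 3.5961/(1+0.1071)^2 + 4.0974/(1+0.1071)^3 + 4.6686/(1+0.1071)^4 + 5.3194/(1+0.1071)^5 + 112.2272/(1+0.1071)^5 = 82.5887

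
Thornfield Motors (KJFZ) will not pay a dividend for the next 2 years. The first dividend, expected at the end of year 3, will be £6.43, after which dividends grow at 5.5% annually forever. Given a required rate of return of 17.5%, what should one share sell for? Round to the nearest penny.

£38.81

Deferred-dividend DDM. At t=2 the remaining stream is a growing perpetuity with first payment D_3 = 6.43.
V_2 = D_3/(r−g) = 6.43/(0.175−0.055) = 53.5833
P₀ = V_2/(1+r)^2 = 53.5833/(1+0.175)^2 = 38.8109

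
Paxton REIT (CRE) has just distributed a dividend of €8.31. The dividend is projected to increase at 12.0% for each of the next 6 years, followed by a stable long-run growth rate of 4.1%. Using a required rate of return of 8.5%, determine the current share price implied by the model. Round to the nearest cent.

Two-stage DDM. Project D₁…D_6 at 0.12, terminal growth 0.041, discount at r = 0.085.
D_1 = 9.3072
D_2 = 10.4241
D_3 = 11.6750
D_4 = 13.0759
D_5 = 14.6451
D_6 = 16.4025
Terminal value at t=6: TV = D_7/(r−g) = 17.0750/(0.085−0.041) = 388.0674
P₀ = 9.3072/(1+0.085)^1 + 10.4241/(1+0.085)^2 + 11.6750/(1+0.085)^3 + 13.0759/(1+0.085)^4 + 14.6451/(1+0.085)^5 + 16.4025/(1+0.085)^6 + 388.0674/(1+0.085)^6 = 293.6660

€293.67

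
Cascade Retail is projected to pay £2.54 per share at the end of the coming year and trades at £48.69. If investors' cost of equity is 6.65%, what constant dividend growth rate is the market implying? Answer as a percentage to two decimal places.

1.43%

From P₀ = D₁/(r − g), the implied growth is g = r − D₁/P₀.
g = 0.0665 − 2.54/48.69 = 0.0665 − 0.05217 = 0.01433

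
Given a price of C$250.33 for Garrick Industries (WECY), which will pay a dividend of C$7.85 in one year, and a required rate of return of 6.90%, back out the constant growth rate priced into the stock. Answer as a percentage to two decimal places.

3.76%

From P₀ = D₁/(r − g), the implied growth is g = r − D₁/P₀.
g = 0.069 − 7.85/250.33 = 0.069 − 0.03136 = 0.03764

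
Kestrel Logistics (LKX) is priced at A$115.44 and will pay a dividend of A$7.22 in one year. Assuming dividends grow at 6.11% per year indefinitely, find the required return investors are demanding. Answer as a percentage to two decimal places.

Rearranging the constant-growth DDM: r = D₁/P₀ + g.
r = 7.2200 / 115.44 + 0.0611 = 0.06254 + 0.0611 = 0.12364

12.36%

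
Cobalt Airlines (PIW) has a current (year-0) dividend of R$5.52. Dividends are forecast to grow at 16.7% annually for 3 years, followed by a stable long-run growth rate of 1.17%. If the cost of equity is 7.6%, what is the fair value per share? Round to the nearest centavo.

R$130.33

Two-stage DDM. Project D₁…D_3 at 0.167, terminal growth 0.0117, discount at r = 0.076.
D_1 = 6.4418
D_2 = 7.5176
D_3 = 8.7731
Terminal value at t=3: TV = D_4/(r−g) = 8.8757/(0.076−0.0117) = 138.0360
P₀ = 6.4418/(1+0.076)^1 + 7.5176/(1+0.076)^2 + 8.7731/(1+0.076)^3 + 138.0360/(1+0.076)^3 = 130.3264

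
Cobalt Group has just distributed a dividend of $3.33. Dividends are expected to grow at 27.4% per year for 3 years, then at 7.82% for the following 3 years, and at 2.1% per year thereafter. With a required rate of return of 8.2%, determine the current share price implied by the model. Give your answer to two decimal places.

$120.20

Three-stage DDM. Project D₁…D_6; terminal Gordon value at t=6 with g = 0.021; discount at r = 0.082.
D_1 = 4.2424
D_2 = 5.4048
D_3 = 6.8858
D_4 = 7.4242
D_5 = 8.0048
D_6 = 8.6308
TV_6 = 8.8120/(0.082−0.021) = 144.4596
P₀ = Σ Dₜ/(1+r)ᵗ + TV_6/(1+r)^6 = 120.1959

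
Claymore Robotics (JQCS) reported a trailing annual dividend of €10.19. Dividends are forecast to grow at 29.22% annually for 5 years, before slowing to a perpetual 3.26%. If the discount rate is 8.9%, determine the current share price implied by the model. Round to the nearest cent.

€526.51

Two-stage DDM. Project D₁…D_5 at 0.2922, terminal growth 0.0326, discount at r = 0.089.
D_1 = 13.1675
D_2 = 17.0151
D_3 = 21.9869
D_4 = 28.4114
D_5 = 36.7133
Terminal value at t=5: TV = D_6/(r−g) = 37.9101/(0.089−0.0326) = 672.1650
P₀ = 13.1675/(1+0.089)^1 + 17.0151/(1+0.089)^2 + 21.9869/(1+0.089)^3 + 28.4114/(1+0.089)^4 + 36.7133/(1+0.089)^5 + 672.1650/(1+0.089)^5 = 526.5065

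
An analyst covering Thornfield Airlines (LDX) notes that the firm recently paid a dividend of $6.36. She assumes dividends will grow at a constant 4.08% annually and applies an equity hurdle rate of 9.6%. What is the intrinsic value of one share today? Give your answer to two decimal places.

Gordon growth model: P₀ = D₁/(r − g). D₁ = 6.36 × (1 + 0.0408) = 6.6195.
P₀ = 6.6195 / (0.096 − 0.0408) = 6.6195 / 0.0552 = 119.9183

$119.92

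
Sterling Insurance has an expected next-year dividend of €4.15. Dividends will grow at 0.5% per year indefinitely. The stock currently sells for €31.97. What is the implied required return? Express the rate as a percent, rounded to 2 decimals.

13.48%

Rearranging the constant-growth DDM: r = D₁/P₀ + g.
r = 4.1500 / 31.97 + 0.005 = 0.12981 + 0.005 = 0.13481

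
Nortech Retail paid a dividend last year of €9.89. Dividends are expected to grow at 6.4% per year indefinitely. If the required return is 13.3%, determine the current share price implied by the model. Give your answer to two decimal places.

Gordon growth model: P₀ = D₁/(r − g). D₁ = 9.89 × (1 + 0.064) = 10.5230.
P₀ = 10.5230 / (0.133 − 0.064) = 10.5230 / 0.069 = 152.5067

€152.51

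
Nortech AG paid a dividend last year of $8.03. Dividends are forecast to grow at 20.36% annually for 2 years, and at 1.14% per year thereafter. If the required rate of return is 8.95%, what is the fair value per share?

$145.58

Two-stage DDM. Project D₁…D_2 at 0.2036, terminal growth 0.0114, discount at r = 0.0895.
D_1 = 9.6649
D_2 = 11.6327
Terminal value at t=2: TV = D_3/(r−g) = 11.7653/(0.0895−0.0114) = 150.6440
P₀ = 9.6649/(1+0.0895)^1 + 11.6327/(1+0.0895)^2 + 150.6440/(1+0.0895)^2 = 145.5814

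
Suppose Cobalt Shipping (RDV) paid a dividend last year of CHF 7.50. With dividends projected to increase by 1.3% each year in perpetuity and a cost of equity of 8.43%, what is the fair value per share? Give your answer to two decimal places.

Gordon growth model: P₀ = D₁/(r − g). D₁ = 7.50 × (1 + 0.013) = 7.5975.
P₀ = 7.5975 / (0.0843 − 0.013) = 7.5975 / 0.0713 = 106.5568

CHF 106.56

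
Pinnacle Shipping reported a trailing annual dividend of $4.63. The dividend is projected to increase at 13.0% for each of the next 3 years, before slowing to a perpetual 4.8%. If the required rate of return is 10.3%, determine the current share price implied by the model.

Two-stage DDM. Project D₁…D_3 at 0.13, terminal growth 0.048, discount at r = 0.103.
D_1 = 5.2319
D_2 = 5.9120
D_3 = 6.6806
Terminal value at t=3: TV = D_4/(r−g) = 7.0013/(0.103−0.048) = 127.2960
P₀ = 5.2319/(1+0.103)^1 + 5.9120/(1+0.103)^2 + 6.6806/(1+0.103)^3 + 127.2960/(1+0.103)^3 = 109.4423

$109.44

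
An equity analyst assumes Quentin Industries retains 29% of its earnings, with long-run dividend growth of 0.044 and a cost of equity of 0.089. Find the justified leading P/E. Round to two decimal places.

Payout ratio b = 1 − 0.29 = 0.71.
Justified leading P/E = b/(r−g) = 0.71/(0.089−0.044) = 15.7778

15.78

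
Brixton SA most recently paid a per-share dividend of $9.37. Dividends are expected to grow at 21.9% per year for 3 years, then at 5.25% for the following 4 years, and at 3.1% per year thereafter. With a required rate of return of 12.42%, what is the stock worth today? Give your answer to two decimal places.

Three-stage DDM. Project D₁…D_7; terminal Gordon value at t=7 with g = 0.031; discount at r = 0.1242.
D_1 = 11.4220
D_2 = 13.9235
D_3 = 16.9727
D_4 = 17.8638
D_5 = 18.8016
D_6 = 19.7887
D_7 = 20.8276
TV_7 = 21.4733/(0.1242−0.031) = 230.3997
P₀ = Σ Dₜ/(1+r)ᵗ + TV_7/(1+r)^7 = 175.2843

$175.28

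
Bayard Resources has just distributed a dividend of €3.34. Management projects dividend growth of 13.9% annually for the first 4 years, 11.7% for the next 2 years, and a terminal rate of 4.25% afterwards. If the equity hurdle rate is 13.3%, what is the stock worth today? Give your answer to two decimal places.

Three-stage DDM. Project D₁…D_6; terminal Gordon value at t=6 with g = 0.0425; discount at r = 0.133.
D_1 = 3.8043
D_2 = 4.3331
D_3 = 4.9353
D_4 = 5.6214
D_5 = 6.2791
D_6 = 7.0137
TV_6 = 7.3118/(0.133−0.0425) = 80.7933
P₀ = Σ Dₜ/(1+r)ᵗ + TV_6/(1+r)^6 = 58.4107

€58.41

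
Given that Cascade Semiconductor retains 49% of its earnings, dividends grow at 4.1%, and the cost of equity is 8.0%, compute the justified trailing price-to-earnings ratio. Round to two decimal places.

Payout ratio b = 1 − 0.49 = 0.51.
Justified trailing P/E = b(1+g)/(r−g) = 0.51×(1+0.041)/(0.08−0.041) = 13.6131

13.61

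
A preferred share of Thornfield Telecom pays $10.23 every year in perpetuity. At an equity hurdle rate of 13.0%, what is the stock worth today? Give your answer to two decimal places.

$78.69

Zero-growth DDM (perpetuity): P₀ = D/r = 10.23 / 0.13 = 78.6923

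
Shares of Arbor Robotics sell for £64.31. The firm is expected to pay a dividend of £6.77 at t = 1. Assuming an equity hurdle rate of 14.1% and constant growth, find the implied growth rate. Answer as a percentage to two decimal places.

From P₀ = D₁/(r − g), the implied growth is g = r − D₁/P₀.
g = 0.141 − 6.77/64.31 = 0.141 − 0.10527 = 0.03573

3.57%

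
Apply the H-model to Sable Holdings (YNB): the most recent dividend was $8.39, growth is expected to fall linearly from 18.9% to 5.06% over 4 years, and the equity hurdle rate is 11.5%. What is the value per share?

$172.93

H-model: P₀ = D₀[(1+g_L) + H(g_S−g_L)]/(r−g_L), with H = 4/2 = 2.
P₀ = 8.39 × [(1+0.0506) + 2×(0.189−0.0506)] / (0.115−0.0506)
   = 8.39 × 1.3274 / 0.0644 = 172.9330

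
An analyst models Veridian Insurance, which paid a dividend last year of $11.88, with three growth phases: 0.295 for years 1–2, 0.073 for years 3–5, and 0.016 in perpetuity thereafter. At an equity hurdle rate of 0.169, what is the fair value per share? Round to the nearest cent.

$139.54

Three-stage DDM. Project D₁…D_5; terminal Gordon value at t=5 with g = 0.016; discount at r = 0.169.
D_1 = 15.3846
D_2 = 19.9231
D_3 = 21.3774
D_4 = 22.9380
D_5 = 24.6125
TV_5 = 25.0063/(0.169−0.016) = 163.4396
P₀ = Σ Dₜ/(1+r)ᵗ + TV_5/(1+r)^5 = 139.5441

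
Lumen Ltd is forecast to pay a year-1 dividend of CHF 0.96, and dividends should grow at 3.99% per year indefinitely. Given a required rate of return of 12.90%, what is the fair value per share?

Gordon growth model: P₀ = D₁/(r − g), with D₁ = 0.96 given directly.
P₀ = 0.9600 / (0.129 − 0.0399) = 0.9600 / 0.0891 = 10.7744

CHF 10.77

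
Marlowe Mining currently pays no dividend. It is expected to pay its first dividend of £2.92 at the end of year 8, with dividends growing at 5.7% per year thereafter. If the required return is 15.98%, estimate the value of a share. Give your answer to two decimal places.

£10.06

Deferred-dividend DDM. At t=7 the remaining stream is a growing perpetuity with first payment D_8 = 2.92.
V_7 = D_8/(r−g) = 2.92/(0.1598−0.057) = 28.4047
P₀ = V_7/(1+r)^7 = 28.4047/(1+0.1598)^7 = 10.0625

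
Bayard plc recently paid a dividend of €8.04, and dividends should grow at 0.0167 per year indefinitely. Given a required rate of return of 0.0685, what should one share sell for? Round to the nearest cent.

€157.80

Gordon growth model: P₀ = D₁/(r − g). D₁ = 8.04 × (1 + 0.0167) = 8.1743.
P₀ = 8.1743 / (0.0685 − 0.0167) = 8.1743 / 0.0518 = 157.8044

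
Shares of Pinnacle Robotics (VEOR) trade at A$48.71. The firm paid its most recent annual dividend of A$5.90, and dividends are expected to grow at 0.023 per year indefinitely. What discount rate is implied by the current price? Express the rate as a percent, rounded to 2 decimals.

14.69%

Rearranging the constant-growth DDM: r = D₁/P₀ + g.
D₁ = 5.90 × (1 + 0.023) = 6.0357.
r = 6.0357 / 48.71 + 0.023 = 0.12391 + 0.023 = 0.14691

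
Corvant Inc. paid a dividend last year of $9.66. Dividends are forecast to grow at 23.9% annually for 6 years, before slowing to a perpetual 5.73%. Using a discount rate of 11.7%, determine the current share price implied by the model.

Two-stage DDM. Project D₁…D_6 at 0.239, terminal growth 0.0573, discount at r = 0.117.
D_1 = 11.9687
D_2 = 14.8293
D_3 = 18.3735
D_4 = 22.7647
D_5 = 28.2055
D_6 = 34.9466
Terminal value at t=6: TV = D_7/(r−g) = 36.9490/(0.117−0.0573) = 618.9119
P₀ = 11.9687/(1+0.117)^1 + 14.8293/(1+0.117)^2 + 18.3735/(1+0.117)^3 + 22.7647/(1+0.117)^4 + 28.2055/(1+0.117)^5 + 34.9466/(1+0.117)^6 + 618.9119/(1+0.117)^6 = 403.2673

$403.27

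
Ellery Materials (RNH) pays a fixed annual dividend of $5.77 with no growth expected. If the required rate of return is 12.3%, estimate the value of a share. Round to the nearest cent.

$46.91

Zero-growth DDM (perpetuity): P₀ = D/r = 5.77 / 0.123 = 46.9106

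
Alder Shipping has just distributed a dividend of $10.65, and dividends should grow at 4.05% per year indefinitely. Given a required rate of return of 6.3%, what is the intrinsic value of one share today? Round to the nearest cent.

Gordon growth model: P₀ = D₁/(r − g). D₁ = 10.65 × (1 + 0.0405) = 11.0813.
P₀ = 11.0813 / (0.063 − 0.0405) = 11.0813 / 0.0225 = 492.5033

$492.50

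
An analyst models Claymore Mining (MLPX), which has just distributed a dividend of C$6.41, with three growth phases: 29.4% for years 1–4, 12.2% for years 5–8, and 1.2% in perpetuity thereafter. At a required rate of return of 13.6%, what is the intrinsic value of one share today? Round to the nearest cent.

C$161.55

Three-stage DDM. Project D₁…D_8; terminal Gordon value at t=8 with g = 0.012; discount at r = 0.136.
D_1 = 8.2945
D_2 = 10.7331
D_3 = 13.8887
D_4 = 17.9719
D_5 = 20.1645
D_6 = 22.6246
D_7 = 25.3848
D_8 = 28.4817
TV_8 = 28.8235/(0.136−0.012) = 232.4478
P₀ = Σ Dₜ/(1+r)ᵗ + TV_8/(1+r)^8 = 161.5468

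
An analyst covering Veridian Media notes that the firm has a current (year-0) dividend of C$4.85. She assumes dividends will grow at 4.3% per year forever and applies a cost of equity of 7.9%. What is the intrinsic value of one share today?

C$140.52

Gordon growth model: P₀ = D₁/(r − g). D₁ = 4.85 × (1 + 0.043) = 5.0585.
P₀ = 5.0585 / (0.079 − 0.043) = 5.0585 / 0.036 = 140.5153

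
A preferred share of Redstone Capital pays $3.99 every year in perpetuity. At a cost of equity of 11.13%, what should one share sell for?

Zero-growth DDM (perpetuity): P₀ = D/r = 3.99 / 0.1113 = 35.8491

$35.85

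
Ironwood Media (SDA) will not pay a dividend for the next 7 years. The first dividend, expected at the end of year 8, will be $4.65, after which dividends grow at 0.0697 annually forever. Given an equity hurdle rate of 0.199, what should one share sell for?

$10.10

Deferred-dividend DDM. At t=7 the remaining stream is a growing perpetuity with first payment D_8 = 4.65.
V_7 = D_8/(r−g) = 4.65/(0.199−0.0697) = 35.9629
P₀ = V_7/(1+r)^7 = 35.9629/(1+0.199)^7 = 10.0953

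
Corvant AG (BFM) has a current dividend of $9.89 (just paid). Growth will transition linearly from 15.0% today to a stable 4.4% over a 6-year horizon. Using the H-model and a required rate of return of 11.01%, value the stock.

$203.78

H-model: P₀ = D₀[(1+g_L) + H(g_S−g_L)]/(r−g_L), with H = 6/2 = 3.
P₀ = 9.89 × [(1+0.044) + 3×(0.15−0.044)] / (0.1101−0.044)
   = 9.89 × 1.3620 / 0.0661 = 203.7849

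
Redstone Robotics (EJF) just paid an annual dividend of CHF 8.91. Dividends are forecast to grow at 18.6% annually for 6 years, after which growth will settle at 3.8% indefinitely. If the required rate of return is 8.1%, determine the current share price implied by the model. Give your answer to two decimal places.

Two-stage DDM. Project D₁…D_6 at 0.186, terminal growth 0.038, discount at r = 0.081.
D_1 = 10.5673
D_2 = 12.5328
D_3 = 14.8639
D_4 = 17.6285
D_5 = 20.9075
D_6 = 24.7962
Terminal value at t=6: TV = D_7/(r−g) = 25.7385/(0.081−0.038) = 598.5697
P₀ = 10.5673/(1+0.081)^1 + 12.5328/(1+0.081)^2 + 14.8639/(1+0.081)^3 + 17.6285/(1+0.081)^4 + 20.9075/(1+0.081)^5 + 24.7962/(1+0.081)^6 + 598.5697/(1+0.081)^6 = 449.9913

CHF 449.99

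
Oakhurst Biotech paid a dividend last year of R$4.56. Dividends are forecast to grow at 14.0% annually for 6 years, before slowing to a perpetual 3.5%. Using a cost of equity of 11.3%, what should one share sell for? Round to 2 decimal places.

R$99.65

Two-stage DDM. Project D₁…D_6 at 0.14, terminal growth 0.035, discount at r = 0.113.
D_1 = 5.1984
D_2 = 5.9262
D_3 = 6.7558
D_4 = 7.7017
D_5 = 8.7799
D_6 = 10.0091
Terminal value at t=6: TV = D_7/(r−g) = 10.3594/(0.113−0.035) = 132.8127
P₀ = 5.1984/(1+0.113)^1 + 5.9262/(1+0.113)^2 + 6.7558/(1+0.113)^3 + 7.7017/(1+0.113)^4 + 8.7799/(1+0.113)^5 + 10.0091/(1+0.113)^6 + 132.8127/(1+0.113)^6 = 99.6457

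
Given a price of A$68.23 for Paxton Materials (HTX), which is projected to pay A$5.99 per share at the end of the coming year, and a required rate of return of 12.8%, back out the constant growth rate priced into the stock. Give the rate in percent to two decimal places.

From P₀ = D₁/(r − g), the implied growth is g = r − D₁/P₀.
g = 0.128 − 5.99/68.23 = 0.128 − 0.08779 = 0.04021

4.02%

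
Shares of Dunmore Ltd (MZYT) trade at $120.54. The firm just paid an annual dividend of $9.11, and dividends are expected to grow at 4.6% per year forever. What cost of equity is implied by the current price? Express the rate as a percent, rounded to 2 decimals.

Rearranging the constant-growth DDM: r = D₁/P₀ + g.
D₁ = 9.11 × (1 + 0.046) = 9.5291.
r = 9.5291 / 120.54 + 0.046 = 0.07905 + 0.046 = 0.12505

12.51%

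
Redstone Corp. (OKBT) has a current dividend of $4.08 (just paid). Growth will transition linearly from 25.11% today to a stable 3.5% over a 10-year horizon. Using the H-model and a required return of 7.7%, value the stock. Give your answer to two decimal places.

H-model: P₀ = D₀[(1+g_L) + H(g_S−g_L)]/(r−g_L), with H = 10/2 = 5.
P₀ = 4.08 × [(1+0.035) + 5×(0.2511−0.035)] / (0.077−0.035)
   = 4.08 × 2.1155 / 0.042 = 205.5057

$205.51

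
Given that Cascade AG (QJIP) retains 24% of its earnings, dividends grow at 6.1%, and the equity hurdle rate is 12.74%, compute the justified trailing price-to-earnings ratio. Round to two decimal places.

12.14

Payout ratio b = 1 − 0.24 = 0.76.
Justified trailing P/E = b(1+g)/(r−g) = 0.76×(1+0.061)/(0.1274−0.061) = 12.1440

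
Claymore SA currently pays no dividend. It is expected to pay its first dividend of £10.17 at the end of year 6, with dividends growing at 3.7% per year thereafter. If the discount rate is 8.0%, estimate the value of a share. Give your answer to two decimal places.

Deferred-dividend DDM. At t=5 the remaining stream is a growing perpetuity with first payment D_6 = 10.17.
V_5 = D_6/(r−g) = 10.17/(0.08−0.037) = 236.5116
P₀ = V_5/(1+r)^5 = 236.5116/(1+0.08)^5 = 160.9658

£160.97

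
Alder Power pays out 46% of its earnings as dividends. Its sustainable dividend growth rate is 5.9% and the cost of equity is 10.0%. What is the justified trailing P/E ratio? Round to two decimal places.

Justified trailing P/E = b(1+g)/(r−g) = 0.46×(1+0.059)/(0.1−0.059) = 11.8815

11.88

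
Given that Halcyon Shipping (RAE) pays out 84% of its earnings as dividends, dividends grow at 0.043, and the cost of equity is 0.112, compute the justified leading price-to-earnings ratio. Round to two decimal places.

12.17

Justified leading P/E = b/(r−g) = 0.84/(0.112−0.043) = 12.1739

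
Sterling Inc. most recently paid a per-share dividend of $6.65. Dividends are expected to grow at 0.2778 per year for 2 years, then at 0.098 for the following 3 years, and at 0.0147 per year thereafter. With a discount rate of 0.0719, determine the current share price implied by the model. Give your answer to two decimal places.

$227.32

Three-stage DDM. Project D₁…D_5; terminal Gordon value at t=5 with g = 0.0147; discount at r = 0.0719.
D_1 = 8.4974
D_2 = 10.8579
D_3 = 11.9220
D_4 = 13.0904
D_5 = 14.3732
TV_5 = 14.5845/(0.0719−0.0147) = 254.9741
P₀ = Σ Dₜ/(1+r)ᵗ + TV_5/(1+r)^5 = 227.3187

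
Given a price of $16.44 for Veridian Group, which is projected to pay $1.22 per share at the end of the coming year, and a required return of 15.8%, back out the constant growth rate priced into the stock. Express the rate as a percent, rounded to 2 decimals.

8.38%

From P₀ = D₁/(r − g), the implied growth is g = r − D₁/P₀.
g = 0.158 − 1.22/16.44 = 0.158 − 0.07421 = 0.08379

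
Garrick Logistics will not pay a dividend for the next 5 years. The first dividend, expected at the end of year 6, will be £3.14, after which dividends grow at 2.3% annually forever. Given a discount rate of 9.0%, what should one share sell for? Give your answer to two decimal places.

Deferred-dividend DDM. At t=5 the remaining stream is a growing perpetuity with first payment D_6 = 3.14.
V_5 = D_6/(r−g) = 3.14/(0.09−0.023) = 46.8657
P₀ = V_5/(1+r)^5 = 46.8657/(1+0.09)^5 = 30.4595

£30.46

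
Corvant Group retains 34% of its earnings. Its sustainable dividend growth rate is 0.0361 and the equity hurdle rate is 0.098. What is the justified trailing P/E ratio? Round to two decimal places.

11.05

Payout ratio b = 1 − 0.34 = 0.66.
Justified trailing P/E = b(1+g)/(r−g) = 0.66×(1+0.0361)/(0.098−0.0361) = 11.0473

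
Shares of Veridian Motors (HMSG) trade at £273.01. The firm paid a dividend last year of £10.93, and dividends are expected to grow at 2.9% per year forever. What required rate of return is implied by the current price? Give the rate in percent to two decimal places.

Rearranging the constant-growth DDM: r = D₁/P₀ + g.
D₁ = 10.93 × (1 + 0.029) = 11.2470.
r = 11.2470 / 273.01 + 0.029 = 0.04120 + 0.029 = 0.07020

7.02%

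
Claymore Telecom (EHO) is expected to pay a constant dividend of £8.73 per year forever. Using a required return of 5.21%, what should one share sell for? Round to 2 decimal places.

£167.56

Zero-growth DDM (perpetuity): P₀ = D/r = 8.73 / 0.0521 = 167.5624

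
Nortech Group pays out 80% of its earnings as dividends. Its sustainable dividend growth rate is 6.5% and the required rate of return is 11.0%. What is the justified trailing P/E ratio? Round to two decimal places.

18.93

Justified trailing P/E = b(1+g)/(r−g) = 0.80×(1+0.065)/(0.11−0.065) = 18.9333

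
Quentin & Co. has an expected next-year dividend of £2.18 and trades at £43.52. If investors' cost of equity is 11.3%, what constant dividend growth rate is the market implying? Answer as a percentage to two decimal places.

From P₀ = D₁/(r − g), the implied growth is g = r − D₁/P₀.
g = 0.113 − 2.18/43.52 = 0.113 − 0.05009 = 0.06291

6.29%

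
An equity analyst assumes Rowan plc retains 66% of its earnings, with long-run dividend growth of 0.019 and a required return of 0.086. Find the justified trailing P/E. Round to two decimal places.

5.17

Payout ratio b = 1 − 0.66 = 0.34.
Justified trailing P/E = b(1+g)/(r−g) = 0.34×(1+0.019)/(0.086−0.019) = 5.1710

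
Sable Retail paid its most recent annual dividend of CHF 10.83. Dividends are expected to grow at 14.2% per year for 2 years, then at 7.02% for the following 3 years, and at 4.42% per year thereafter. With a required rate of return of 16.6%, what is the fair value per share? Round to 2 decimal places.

Three-stage DDM. Project D₁…D_5; terminal Gordon value at t=5 with g = 0.0442; discount at r = 0.166.
D_1 = 12.3679
D_2 = 14.1241
D_3 = 15.1156
D_4 = 16.1767
D_5 = 17.3123
TV_5 = 18.0775/(0.166−0.0442) = 148.4198
P₀ = Σ Dₜ/(1+r)ᵗ + TV_5/(1+r)^5 = 116.1806

CHF 116.18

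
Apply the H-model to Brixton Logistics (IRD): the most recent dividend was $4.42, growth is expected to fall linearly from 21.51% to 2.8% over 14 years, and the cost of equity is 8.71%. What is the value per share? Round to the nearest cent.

$174.83

H-model: P₀ = D₀[(1+g_L) + H(g_S−g_L)]/(r−g_L), with H = 14/2 = 7.
P₀ = 4.42 × [(1+0.028) + 7×(0.2151−0.028)] / (0.0871−0.028)
   = 4.42 × 2.3377 / 0.0591 = 174.8331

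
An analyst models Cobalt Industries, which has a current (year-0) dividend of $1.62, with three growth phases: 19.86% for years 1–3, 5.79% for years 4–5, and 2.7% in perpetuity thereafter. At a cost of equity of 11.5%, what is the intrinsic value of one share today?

Three-stage DDM. Project D₁…D_5; terminal Gordon value at t=5 with g = 0.027; discount at r = 0.115.
D_1 = 1.9417
D_2 = 2.3274
D_3 = 2.7896
D_4 = 2.9511
D_5 = 3.1220
TV_5 = 3.2063/(0.115−0.027) = 36.4347
P₀ = Σ Dₜ/(1+r)ᵗ + TV_5/(1+r)^5 = 30.4885

$30.49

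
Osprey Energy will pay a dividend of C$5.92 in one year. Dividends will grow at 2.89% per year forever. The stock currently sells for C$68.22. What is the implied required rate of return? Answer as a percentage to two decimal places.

11.57%

Rearranging the constant-growth DDM: r = D₁/P₀ + g.
r = 5.9200 / 68.22 + 0.0289 = 0.08678 + 0.0289 = 0.11568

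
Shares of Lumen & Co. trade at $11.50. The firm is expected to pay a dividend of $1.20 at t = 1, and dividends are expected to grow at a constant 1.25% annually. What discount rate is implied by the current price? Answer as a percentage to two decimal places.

Rearranging the constant-growth DDM: r = D₁/P₀ + g.
r = 1.2000 / 11.50 + 0.0125 = 0.10435 + 0.0125 = 0.11685

11.68%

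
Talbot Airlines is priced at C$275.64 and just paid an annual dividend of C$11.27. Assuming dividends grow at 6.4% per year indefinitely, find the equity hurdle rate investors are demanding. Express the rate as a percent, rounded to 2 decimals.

10.75%

Rearranging the constant-growth DDM: r = D₁/P₀ + g.
D₁ = 11.27 × (1 + 0.064) = 11.9913.
r = 11.9913 / 275.64 + 0.064 = 0.04350 + 0.064 = 0.10750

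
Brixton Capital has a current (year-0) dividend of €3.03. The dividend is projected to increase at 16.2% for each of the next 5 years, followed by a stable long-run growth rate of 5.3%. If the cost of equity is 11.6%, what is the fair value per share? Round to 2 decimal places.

Two-stage DDM. Project D₁…D_5 at 0.162, terminal growth 0.053, discount at r = 0.116.
D_1 = 3.5209
D_2 = 4.0912
D_3 = 4.7540
D_4 = 5.5242
D_5 = 6.4191
Terminal value at t=5: TV = D_6/(r−g) = 6.7593/(0.116−0.053) = 107.2905
P₀ = 3.5209/(1+0.116)^1 + 4.0912/(1+0.116)^2 + 4.7540/(1+0.116)^3 + 5.5242/(1+0.116)^4 + 6.4191/(1+0.116)^5 + 107.2905/(1+0.116)^5 = 79.1079

€79.11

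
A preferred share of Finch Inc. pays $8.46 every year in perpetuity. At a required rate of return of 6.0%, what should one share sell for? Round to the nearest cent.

Zero-growth DDM (perpetuity): P₀ = D/r = 8.46 / 0.06 = 141.0000

$141.00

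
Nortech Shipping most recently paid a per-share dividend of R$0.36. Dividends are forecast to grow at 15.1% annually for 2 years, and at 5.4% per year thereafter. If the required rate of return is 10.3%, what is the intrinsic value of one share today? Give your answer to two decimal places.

R$9.20

Two-stage DDM. Project D₁…D_2 at 0.151, terminal growth 0.054, discount at r = 0.103.
D_1 = 0.4144
D_2 = 0.4769
Terminal value at t=2: TV = D_3/(r−g) = 0.5027/(0.103−0.054) = 10.2588
P₀ = 0.4144/(1+0.103)^1 + 0.4769/(1+0.103)^2 + 10.2588/(1+0.103)^2 = 9.2000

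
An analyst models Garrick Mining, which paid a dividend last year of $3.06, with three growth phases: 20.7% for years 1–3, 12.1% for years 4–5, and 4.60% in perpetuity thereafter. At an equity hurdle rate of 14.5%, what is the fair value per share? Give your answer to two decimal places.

$53.46

Three-stage DDM. Project D₁…D_5; terminal Gordon value at t=5 with g = 0.046; discount at r = 0.145.
D_1 = 3.6934
D_2 = 4.4580
D_3 = 5.3808
D_4 = 6.0318
D_5 = 6.7617
TV_5 = 7.0727/(0.145−0.046) = 71.4416
P₀ = Σ Dₜ/(1+r)ᵗ + TV_5/(1+r)^5 = 53.4571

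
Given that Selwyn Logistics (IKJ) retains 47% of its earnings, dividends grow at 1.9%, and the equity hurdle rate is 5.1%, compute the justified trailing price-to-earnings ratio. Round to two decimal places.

16.88

Payout ratio b = 1 − 0.47 = 0.53.
Justified trailing P/E = b(1+g)/(r−g) = 0.53×(1+0.019)/(0.051−0.019) = 16.8772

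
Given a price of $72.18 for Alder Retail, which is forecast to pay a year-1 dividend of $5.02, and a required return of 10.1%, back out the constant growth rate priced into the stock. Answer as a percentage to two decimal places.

3.15%

From P₀ = D₁/(r − g), the implied growth is g = r − D₁/P₀.
g = 0.101 − 5.02/72.18 = 0.101 − 0.06955 = 0.03145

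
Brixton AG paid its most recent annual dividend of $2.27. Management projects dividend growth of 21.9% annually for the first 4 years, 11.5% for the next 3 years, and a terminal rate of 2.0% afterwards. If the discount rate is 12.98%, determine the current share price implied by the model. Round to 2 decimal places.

Three-stage DDM. Project D₁…D_7; terminal Gordon value at t=7 with g = 0.02; discount at r = 0.1298.
D_1 = 2.7671
D_2 = 3.3731
D_3 = 4.1118
D_4 = 5.0123
D_5 = 5.5888
D_6 = 6.2315
D_7 = 6.9481
TV_7 = 7.0870/(0.1298−0.02) = 64.5451
P₀ = Σ Dₜ/(1+r)ᵗ + TV_7/(1+r)^7 = 47.4783

$47.48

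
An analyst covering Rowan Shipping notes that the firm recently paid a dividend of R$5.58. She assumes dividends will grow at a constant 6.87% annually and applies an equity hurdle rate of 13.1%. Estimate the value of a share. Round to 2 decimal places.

Gordon growth model: P₀ = D₁/(r − g). D₁ = 5.58 × (1 + 0.0687) = 5.9633.
P₀ = 5.9633 / (0.131 − 0.0687) = 5.9633 / 0.0623 = 95.7198

R$95.72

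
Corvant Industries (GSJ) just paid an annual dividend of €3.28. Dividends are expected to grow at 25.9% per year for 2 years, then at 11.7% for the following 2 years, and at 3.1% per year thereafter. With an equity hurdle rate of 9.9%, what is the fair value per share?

Three-stage DDM. Project D₁…D_4; terminal Gordon value at t=4 with g = 0.031; discount at r = 0.099.
D_1 = 4.1295
D_2 = 5.1991
D_3 = 5.8074
D_4 = 6.4868
TV_4 = 6.6879/(0.099−0.031) = 98.3516
P₀ = Σ Dₜ/(1+r)ᵗ + TV_4/(1+r)^4 = 84.3042

€84.30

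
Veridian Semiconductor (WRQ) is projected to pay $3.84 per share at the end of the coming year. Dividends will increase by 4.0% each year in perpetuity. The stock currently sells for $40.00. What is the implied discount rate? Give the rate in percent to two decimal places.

13.60%

Rearranging the constant-growth DDM: r = D₁/P₀ + g.
r = 3.8400 / 40.00 + 0.04 = 0.09600 + 0.04 = 0.13600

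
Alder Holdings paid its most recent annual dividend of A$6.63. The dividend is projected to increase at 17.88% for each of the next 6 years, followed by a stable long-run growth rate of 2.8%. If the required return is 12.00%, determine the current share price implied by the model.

Two-stage DDM. Project D₁…D_6 at 0.1788, terminal growth 0.028, discount at r = 0.12.
D_1 = 7.8154
D_2 = 9.2128
D_3 = 10.8601
D_4 = 12.8019
D_5 = 15.0909
D_6 = 17.7891
Terminal value at t=6: TV = D_7/(r−g) = 18.2872/(0.12−0.028) = 198.7740
P₀ = 7.8154/(1+0.12)^1 + 9.2128/(1+0.12)^2 + 10.8601/(1+0.12)^3 + 12.8019/(1+0.12)^4 + 15.0909/(1+0.12)^5 + 17.7891/(1+0.12)^6 + 198.7740/(1+0.12)^6 = 148.4689

A$148.47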